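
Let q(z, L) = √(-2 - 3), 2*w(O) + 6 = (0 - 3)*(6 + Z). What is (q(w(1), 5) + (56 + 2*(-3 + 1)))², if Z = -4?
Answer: (52 + I*√5)² ≈ 2699.0 + 232.55*I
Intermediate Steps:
w(O) = -6 (w(O) = -3 + ((0 - 3)*(6 - 4))/2 = -3 + (-3*2)/2 = -3 + (½)*(-6) = -3 - 3 = -6)
q(z, L) = I*√5 (q(z, L) = √(-5) = I*√5)
(q(w(1), 5) + (56 + 2*(-3 + 1)))² = (I*√5 + (56 + 2*(-3 + 1)))² = (I*√5 + (56 + 2*(-2)))² = (I*√5 + (56 - 4))² = (I*√5 + 52)² = (52 + I*√5)²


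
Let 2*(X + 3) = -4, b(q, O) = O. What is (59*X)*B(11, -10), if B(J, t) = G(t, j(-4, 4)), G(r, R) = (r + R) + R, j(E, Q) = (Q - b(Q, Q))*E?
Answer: 2950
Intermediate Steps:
X = -5 (X = -3 + (1/2)*(-4) = -3 - 2 = -5)
j(E, Q) = 0 (j(E, Q) = (Q - Q)*E = 0*E = 0)
G(r, R) = r + 2*R (G(r, R) = (R + r) + R = r + 2*R)
B(J, t) = t (B(J, t) = t + 2*0 = t + 0 = t)
(59*X)*B(11, -10) = (59*(-5))*(-10) = -295*(-10) = 2950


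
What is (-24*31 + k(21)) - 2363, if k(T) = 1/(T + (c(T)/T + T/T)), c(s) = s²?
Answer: -133600/43 ≈ -3107.0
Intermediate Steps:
k(T) = 1/(1 + 2*T) (k(T) = 1/(T + (T²/T + T/T)) = 1/(T + (T + 1)) = 1/(T + (1 + T)) = 1/(1 + 2*T))
(-24*31 + k(21)) - 2363 = (-24*31 + 1/(1 + 2*21)) - 2363 = (-744 + 1/(1 + 42)) - 2363 = (-744 + 1/43) - 2363 = -31991/43 - 2363 = -133600/43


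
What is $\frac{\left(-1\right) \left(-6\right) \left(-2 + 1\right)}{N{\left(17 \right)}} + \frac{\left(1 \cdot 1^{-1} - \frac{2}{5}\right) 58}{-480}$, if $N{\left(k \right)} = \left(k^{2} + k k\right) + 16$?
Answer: $- \frac{3271}{39600} \approx -0.082601$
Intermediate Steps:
$N{\left(k \right)} = 16 + 2 k^{2}$ ($N{\left(k \right)} = \left(k^{2} + k^{2}\right) + 16 = 2 k^{2} + 16 = 16 + 2 k^{2}$)
$\frac{\left(-1\right) \left(-6\right) \left(-2 + 1\right)}{N{\left(17 \right)}} + \frac{\left(1 \cdot 1^{-1} - \frac{2}{5}\right) 58}{-480} = \frac{\left(-1\right) \left(-6\right) \left(-2 + 1\right)}{16 + 2 \cdot 17^{2}} + \frac{\left(1 \cdot 1^{-1} - \frac{2}{5}\right) 58}{-480} = \frac{6 \left(-1\right)}{16 + 2 \cdot 289} + \left(1 \cdot 1 - \frac{2}{5}\right) 58 \left(- \frac{1}{480}\right) = - \frac{6}{16 + 578} + \left(1 - \frac{2}{5}\right) 58 \left(- \frac{1}{480}\right) = - \frac{6}{594} + \frac{3}{5} \cdot 58 \left(- \frac{1}{480}\right) = \left(-6\right) \frac{1}{594} + \frac{174}{5} \left(- \frac{1}{480}\right) = - \frac{1}{99} - \frac{29}{400} = - \frac{3271}{39600}$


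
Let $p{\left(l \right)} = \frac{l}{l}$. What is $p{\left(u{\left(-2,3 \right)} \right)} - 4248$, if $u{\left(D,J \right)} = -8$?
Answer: $-4247$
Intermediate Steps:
$p{\left(l \right)} = 1$
$p{\left(u{\left(-2,3 \right)} \right)} - 4248 = 1 - 4248 = -4247$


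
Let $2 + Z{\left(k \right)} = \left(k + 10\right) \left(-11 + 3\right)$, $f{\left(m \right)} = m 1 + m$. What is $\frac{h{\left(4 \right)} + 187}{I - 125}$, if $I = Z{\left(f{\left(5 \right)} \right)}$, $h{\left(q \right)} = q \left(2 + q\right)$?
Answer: $- \frac{211}{287} \approx -0.73519$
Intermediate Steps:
$f{\left(m \right)} = 2 m$ ($f{\left(m \right)} = m + m = 2 m$)
$Z{\left(k \right)} = -82 - 8 k$ ($Z{\left(k \right)} = -2 + \left(k + 10\right) \left(-11 + 3\right) = -2 + \left(10 + k\right) \left(-8\right) = -2 - \left(80 + 8 k\right) = -82 - 8 k$)
$I = -162$ ($I = -82 - 8 \cdot 2 \cdot 5 = -82 - 80 = -162$)
$\frac{h{\left(4 \right)} + 187}{I - 125} = \frac{4 \left(2 + 4\right) + 187}{-162 - 125} = \frac{4 \cdot 6 + 187}{-287} = \left(24 + 187\right) \left(- \frac{1}{287}\right) = 211 \left(- \frac{1}{287}\right) = - \frac{211}{287}$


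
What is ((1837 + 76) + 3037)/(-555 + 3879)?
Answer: 825/554 ≈ 1.4892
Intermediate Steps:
((1837 + 76) + 3037)/(-555 + 3879) = (1913 + 3037)/3324 = 4950*(1/3324) = 825/554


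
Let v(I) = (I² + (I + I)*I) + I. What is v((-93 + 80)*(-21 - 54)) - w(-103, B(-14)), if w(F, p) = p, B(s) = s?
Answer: 2852864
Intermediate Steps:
v(I) = I + 3*I² (v(I) = (I² + (2*I)*I) + I = (I² + 2*I²) + I = 3*I² + I = I + 3*I²)
v((-93 + 80)*(-21 - 54)) - w(-103, B(-14)) = ((-93 + 80)*(-21 - 54))*(1 + 3*((-93 + 80)*(-21 - 54))) - 1*(-14) = (-13*(-75))*(1 + 3*(-13*(-75))) + 14 = 975*(1 + 3*975) + 14 = 975*(1 + 2925) + 14 = 975*2926 + 14 = 2852850 + 14 = 2852864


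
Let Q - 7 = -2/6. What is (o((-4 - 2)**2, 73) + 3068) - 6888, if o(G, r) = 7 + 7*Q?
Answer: -11299/3 ≈ -3766.3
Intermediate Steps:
Q = 20/3 (Q = 7 - 2/6 = 7 - 2*1/6 = 7 - 1/3 = 20/3 ≈ 6.6667)
o(G, r) = 161/3 (o(G, r) = 7 + 7*(20/3) = 7 + 140/3 = 161/3)
(o((-4 - 2)**2, 73) + 3068) - 6888 = (161/3 + 3068) - 6888 = 9365/3 - 6888 = -11299/3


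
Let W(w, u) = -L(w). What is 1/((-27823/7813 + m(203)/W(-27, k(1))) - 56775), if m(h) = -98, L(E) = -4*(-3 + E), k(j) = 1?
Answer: -468780/26616271043 ≈ -1.7613e-5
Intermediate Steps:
L(E) = 12 - 4*E
W(w, u) = -12 + 4*w (W(w, u) = -(12 - 4*w) = -12 + 4*w)
1/((-27823/7813 + m(203)/W(-27, k(1))) - 56775) = 1/((-27823/7813 - 98/(-12 + 4*(-27))) - 56775) = 1/((-27823*1/7813 - 98/(-12 - 108)) - 56775) = 1/((-27823/7813 - 98/(-120)) - 56775) = 1/((-27823/7813 - 98*(-1/120)) - 56775) = 1/((-27823/7813 + 49/60) - 56775) = 1/(-1286543/468780 - 56775) = 1/(-26616271043/468780) = -468780/26616271043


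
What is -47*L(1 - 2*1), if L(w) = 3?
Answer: -141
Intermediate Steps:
-47*L(1 - 2*1) = -47*3 = -141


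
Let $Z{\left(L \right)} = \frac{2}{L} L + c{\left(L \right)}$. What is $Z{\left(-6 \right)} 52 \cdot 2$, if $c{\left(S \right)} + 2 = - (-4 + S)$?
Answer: $1040$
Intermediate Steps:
$c{\left(S \right)} = 2 - S$ ($c{\left(S \right)} = -2 - \left(-4 + S\right) = 2 - S$)
$Z{\left(L \right)} = 4 - L$ ($Z{\left(L \right)} = \frac{2}{L} L - \left(-2 + L\right) = 2 - \left(-2 + L\right) = 4 - L$)
$Z{\left(-6 \right)} 52 \cdot 2 = \left(4 - -6\right) 52 \cdot 2 = \left(4 + 6\right) 52 \cdot 2 = 10 \cdot 52 \cdot 2 = 520 \cdot 2 = 1040$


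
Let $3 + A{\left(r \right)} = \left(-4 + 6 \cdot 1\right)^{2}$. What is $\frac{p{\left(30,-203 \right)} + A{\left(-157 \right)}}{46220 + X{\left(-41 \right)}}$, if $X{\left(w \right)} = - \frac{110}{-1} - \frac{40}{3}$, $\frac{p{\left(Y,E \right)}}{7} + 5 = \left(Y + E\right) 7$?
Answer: $- \frac{25533}{138950} \approx -0.18376$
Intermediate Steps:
$p{\left(Y,E \right)} = -35 + 49 E + 49 Y$ ($p{\left(Y,E \right)} = -35 + 7 \left(Y + E\right) 7 = -35 + 7 \left(E + Y\right) 7 = -35 + 7 \left(7 E + 7 Y\right) = -35 + \left(49 E + 49 Y\right) = -35 + 49 E + 49 Y$)
$X{\left(w \right)} = \frac{290}{3}$ ($X{\left(w \right)} = \left(-110\right) \left(-1\right) - \frac{40}{3} = 110 - \frac{40}{3} = \frac{290}{3}$)
$A{\left(r \right)} = 1$ ($A{\left(r \right)} = -3 + \left(-4 + 6 \cdot 1\right)^{2} = -3 + \left(-4 + 6\right)^{2} = -3 + 2^{2} = -3 + 4 = 1$)
$\frac{p{\left(30,-203 \right)} + A{\left(-157 \right)}}{46220 + X{\left(-41 \right)}} = \frac{\left(-35 + 49 \left(-203\right) + 49 \cdot 30\right) + 1}{46220 + \frac{290}{3}} = \frac{\left(-35 - 9947 + 1470\right) + 1}{\frac{138950}{3}} = \left(-8512 + 1\right) \frac{3}{138950} = \left(-8511\right) \frac{3}{138950} = - \frac{25533}{138950}$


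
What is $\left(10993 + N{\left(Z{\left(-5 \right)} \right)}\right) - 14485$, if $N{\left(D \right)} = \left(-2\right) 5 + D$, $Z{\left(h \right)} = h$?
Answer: $-3507$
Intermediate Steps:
$N{\left(D \right)} = -10 + D$
$\left(10993 + N{\left(Z{\left(-5 \right)} \right)}\right) - 14485 = \left(10993 - 15\right) - 14485 = 10978 - 14485 = -3507$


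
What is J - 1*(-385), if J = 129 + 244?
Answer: 758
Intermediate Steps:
J = 373
J - 1*(-385) = 373 - 1*(-385) = 373 + 385 = 758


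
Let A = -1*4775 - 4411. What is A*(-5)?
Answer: 45930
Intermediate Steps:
A = -9186 (A = -4775 - 4411 = -9186)
A*(-5) = -9186*(-5) = 45930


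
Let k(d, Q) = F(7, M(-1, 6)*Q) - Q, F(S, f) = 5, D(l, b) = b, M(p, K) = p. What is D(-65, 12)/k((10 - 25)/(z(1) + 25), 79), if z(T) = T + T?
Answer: -6/37 ≈ -0.16216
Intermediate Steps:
z(T) = 2*T
k(d, Q) = 5 - Q
D(-65, 12)/k((10 - 25)/(z(1) + 25), 79) = 12/(5 - 1*79) = 12/(5 - 79) = 12/(-74) = 12*(-1/74) = -6/37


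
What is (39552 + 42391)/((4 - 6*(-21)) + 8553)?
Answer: 81943/8683 ≈ 9.4372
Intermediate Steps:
(39552 + 42391)/((4 - 6*(-21)) + 8553) = 81943/((4 + 126) + 8553) = 81943/(130 + 8553) = 81943/8683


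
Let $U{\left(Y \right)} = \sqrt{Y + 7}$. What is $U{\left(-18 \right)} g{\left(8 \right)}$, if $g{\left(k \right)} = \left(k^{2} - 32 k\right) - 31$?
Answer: $- 223 i \sqrt{11} \approx - 739.61 i$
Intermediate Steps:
$g{\left(k \right)} = -31 + k^{2} - 32 k$
$U{\left(Y \right)} = \sqrt{7 + Y}$
$U{\left(-18 \right)} g{\left(8 \right)} = \sqrt{7 - 18} \left(-31 + 8^{2} - 256\right) = \sqrt{-11} \left(-31 + 64 - 256\right) = i \sqrt{11} \left(-223\right) = - 223 i \sqrt{11}$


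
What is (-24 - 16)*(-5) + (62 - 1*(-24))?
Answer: 286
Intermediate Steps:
(-24 - 16)*(-5) + (62 - 1*(-24)) = -40*(-5) + (62 + 24) = 200 + 86 = 286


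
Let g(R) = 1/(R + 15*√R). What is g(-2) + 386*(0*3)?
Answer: -1/227 - 15*I*√2/454 ≈ -0.0044053 - 0.046725*I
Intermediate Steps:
g(-2) + 386*(0*3) = 1/(-2 + 15*√(-2)) + 386*(0*3) = 1/(-2 + 15*(I*√2)) + 386*0 = 1/(-2 + 15*I*√2) + 0 = 1/(-2 + 15*I*√2)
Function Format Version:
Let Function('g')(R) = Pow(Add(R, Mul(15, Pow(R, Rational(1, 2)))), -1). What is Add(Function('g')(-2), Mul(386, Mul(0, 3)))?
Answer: Add(Rational(-1, 227), Mul(Rational(-15, 454), I, Pow(2, Rational(1, 2)))) ≈ Add(-0.0044053, Mul(-0.046725, I))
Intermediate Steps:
Add(Function('g')(-2), Mul(386, Mul(0, 3))) = Add(Pow(Add(-2, Mul(15, Pow(-2, Rational(1, 2)))), -1), Mul(386, Mul(0, 3))) = Add(Pow(Add(-2, Mul(15, Mul(I, Pow(2, Rational(1, 2))))), -1), Mul(386, 0)) = Add(Pow(Add(-2, Mul(15, I, Pow(2, Rational(1, 2)))), -1), 0) = Pow(Add(-2, Mul(15, I, Pow(2, Rational(1, 2)))), -1)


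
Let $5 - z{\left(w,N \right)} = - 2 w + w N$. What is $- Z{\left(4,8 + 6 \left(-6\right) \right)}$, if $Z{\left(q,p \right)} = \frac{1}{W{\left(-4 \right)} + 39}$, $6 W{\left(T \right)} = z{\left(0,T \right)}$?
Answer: $- \frac{6}{239} \approx -0.025105$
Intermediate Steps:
$z{\left(w,N \right)} = 5 + 2 w - N w$ ($z{\left(w,N \right)} = 5 - \left(- 2 w + w N\right) = 5 - \left(- 2 w + N w\right) = 5 + 2 w - N w$)
$W{\left(T \right)} = \frac{5}{6}$ ($W{\left(T \right)} = \frac{5 + 2 \cdot 0 - T 0}{6} = \frac{5 + 0 + 0}{6} = \frac{1}{6} \cdot 5 = \frac{5}{6}$)
$Z{\left(q,p \right)} = \frac{6}{239}$ ($Z{\left(q,p \right)} = \frac{1}{\frac{5}{6} + 39} = \frac{1}{\frac{239}{6}} = \frac{6}{239}$)
$- Z{\left(4,8 + 6 \left(-6\right) \right)} = \left(-1\right) \frac{6}{239} = - \frac{6}{239}$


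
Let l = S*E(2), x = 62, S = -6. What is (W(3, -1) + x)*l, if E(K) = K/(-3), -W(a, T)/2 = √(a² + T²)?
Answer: 248 - 8*√10 ≈ 222.70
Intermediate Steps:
W(a, T) = -2*√(T² + a²) (W(a, T) = -2*√(a² + T²) = -2*√(T² + a²))
E(K) = -K/3 (E(K) = K*(-⅓) = -K/3)
l = 4 (l = -(-2)*2 = -6*(-⅔) = 4)
(W(3, -1) + x)*l = (-2*√((-1)² + 3²) + 62)*4 = (-2*√(1 + 9) + 62)*4 = (-2*√10 + 62)*4 = (62 - 2*√10)*4 = 248 - 8*√10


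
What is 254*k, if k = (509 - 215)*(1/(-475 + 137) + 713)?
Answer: 8998196634/169 ≈ 5.3244e+7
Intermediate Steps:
k = 35425971/169 (k = 294*(1/(-338) + 713) = 294*(-1/338 + 713) = 294*(240993/338) = 35425971/169 ≈ 2.0962e+5)
254*k = 254*(35425971/169) = 8998196634/169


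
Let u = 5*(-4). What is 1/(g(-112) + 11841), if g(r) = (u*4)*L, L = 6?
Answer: 1/11361 ≈ 8.8020e-5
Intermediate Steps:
u = -20
g(r) = -480 (g(r) = -20*4*6 = -80*6 = -480)
1/(g(-112) + 11841) = 1/(-480 + 11841) = 1/11361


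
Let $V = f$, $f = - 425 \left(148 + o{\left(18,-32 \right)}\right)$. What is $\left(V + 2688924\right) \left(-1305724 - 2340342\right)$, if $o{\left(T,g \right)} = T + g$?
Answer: $-9596350914284$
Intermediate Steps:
$f = -56950$ ($f = - 425 \left(148 + \left(18 - 32\right)\right) = - 425 \left(148 - 14\right) = \left(-425\right) 134 = -56950$)
$V = -56950$
$\left(V + 2688924\right) \left(-1305724 - 2340342\right) = \left(-56950 + 2688924\right) \left(-1305724 - 2340342\right) = 2631974 \left(-3646066\right) = -9596350914284$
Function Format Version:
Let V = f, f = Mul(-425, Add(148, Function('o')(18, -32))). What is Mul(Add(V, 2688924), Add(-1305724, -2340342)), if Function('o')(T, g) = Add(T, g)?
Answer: -9596350914284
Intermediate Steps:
f = -56950 (f = Mul(-425, Add(148, Add(18, -32))) = Mul(-425, Add(148, -14)) = Mul(-425, 134) = -56950)
V = -56950
Mul(Add(V, 2688924), Add(-1305724, -2340342)) = Mul(Add(-56950, 2688924), Add(-1305724, -2340342)) = Mul(2631974, -3646066) = -9596350914284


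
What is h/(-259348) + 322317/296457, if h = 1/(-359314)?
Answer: 10011957552435227/9208682446451768 ≈ 1.0872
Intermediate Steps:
h = -1/359314 ≈ -2.7831e-6
h/(-259348) + 322317/296457 = -1/359314/(-259348) + 322317/296457 = -1/359314*(-1/259348) + 322317*(1/296457) = 1/93187367272 + 107439/98819 = 10011957552435227/9208682446451768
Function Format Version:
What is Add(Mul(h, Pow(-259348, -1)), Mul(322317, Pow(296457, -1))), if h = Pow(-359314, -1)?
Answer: Rational(10011957552435227, 9208682446451768) ≈ 1.0872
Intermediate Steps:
h = Rational(-1, 359314) ≈ -2.7831e-6
Add(Mul(h, Pow(-259348, -1)), Mul(322317, Pow(296457, -1))) = Add(Mul(Rational(-1, 359314), Pow(-259348, -1)), Mul(322317, Pow(296457, -1))) = Add(Mul(Rational(-1, 359314), Rational(-1, 259348)), Mul(322317, Rational(1, 296457))) = Add(Rational(1, 93187367272), Rational(107439, 98819)) = Rational(10011957552435227, 9208682446451768)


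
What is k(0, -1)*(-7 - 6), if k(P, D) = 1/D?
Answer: 13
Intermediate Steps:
k(0, -1)*(-7 - 6) = (-7 - 6)/(-1) = -1*(-13) = 13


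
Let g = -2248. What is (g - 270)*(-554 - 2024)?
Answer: 6491404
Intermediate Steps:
(g - 270)*(-554 - 2024) = (-2248 - 270)*(-554 - 2024) = -2518*(-2578) = 6491404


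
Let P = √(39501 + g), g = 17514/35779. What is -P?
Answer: -3*√5618590221083/35779 ≈ -198.75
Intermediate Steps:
g = 17514/35779 (g = 17514*(1/35779) = 17514/35779 ≈ 0.48950)
P = 3*√5618590221083/35779 (P = √(39501 + 17514/35779) = √(1413323793/35779) = 3*√5618590221083/35779 ≈ 198.75)
-P = -3*√5618590221083/35779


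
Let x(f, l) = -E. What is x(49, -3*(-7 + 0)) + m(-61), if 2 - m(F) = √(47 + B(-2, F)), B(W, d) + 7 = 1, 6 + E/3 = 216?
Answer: -628 - √41 ≈ -634.40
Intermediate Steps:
E = 630 (E = -18 + 3*216 = -18 + 648 = 630)
B(W, d) = -6 (B(W, d) = -7 + 1 = -6)
m(F) = 2 - √41 (m(F) = 2 - √(47 - 6) = 2 - √41)
x(f, l) = -630 (x(f, l) = -1*630 = -630)
x(49, -3*(-7 + 0)) + m(-61) = -630 + (2 - √41) = -628 - √41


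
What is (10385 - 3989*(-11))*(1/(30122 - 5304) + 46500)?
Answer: 31311331911132/12409 ≈ 2.5233e+9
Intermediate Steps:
(10385 - 3989*(-11))*(1/(30122 - 5304) + 46500) = (10385 + 43879)*(1/24818 + 46500) = 54264*(1/24818 + 46500) = 54264*(1154037001/24818) = 31311331911132/12409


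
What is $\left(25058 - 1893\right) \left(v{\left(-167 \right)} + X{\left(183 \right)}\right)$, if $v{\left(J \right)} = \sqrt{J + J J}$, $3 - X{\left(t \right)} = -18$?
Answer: $486465 + 23165 \sqrt{27722} \approx 4.3434 \cdot 10^{6}$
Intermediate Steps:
$X{\left(t \right)} = 21$ ($X{\left(t \right)} = 3 - -18 = 3 + 18 = 21$)
$v{\left(J \right)} = \sqrt{J + J^{2}}$
$\left(25058 - 1893\right) \left(v{\left(-167 \right)} + X{\left(183 \right)}\right) = \left(25058 - 1893\right) \left(\sqrt{- 167 \left(1 - 167\right)} + 21\right) = 23165 \left(\sqrt{\left(-167\right) \left(-166\right)} + 21\right) = 23165 \left(\sqrt{27722} + 21\right) = 23165 \left(21 + \sqrt{27722}\right) = 486465 + 23165 \sqrt{27722}$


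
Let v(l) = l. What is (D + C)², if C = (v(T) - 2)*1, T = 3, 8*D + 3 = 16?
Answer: 441/64 ≈ 6.8906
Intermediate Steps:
D = 13/8 (D = -3/8 + (⅛)*16 = -3/8 + 2 = 13/8 ≈ 1.6250)
C = 1 (C = (3 - 2)*1 = 1*1 = 1)
(D + C)² = (13/8 + 1)² = (21/8)² = 441/64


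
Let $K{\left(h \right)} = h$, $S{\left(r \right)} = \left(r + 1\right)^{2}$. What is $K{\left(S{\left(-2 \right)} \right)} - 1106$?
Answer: $-1105$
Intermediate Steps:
$S{\left(r \right)} = \left(1 + r\right)^{2}$
$K{\left(S{\left(-2 \right)} \right)} - 1106 = \left(1 - 2\right)^{2} - 1106 = \left(-1\right)^{2} - 1106 = 1 - 1106 = -1105$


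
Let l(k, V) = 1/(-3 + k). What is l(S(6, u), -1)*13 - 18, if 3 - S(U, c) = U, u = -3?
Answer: -121/6 ≈ -20.167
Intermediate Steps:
S(U, c) = 3 - U
l(S(6, u), -1)*13 - 18 = 13/(-3 + (3 - 1*6)) - 18 = 13/(-3 + (3 - 6)) - 18 = 13/(-3 - 3) - 18 = 13/(-6) - 18 = -⅙*13 - 18 = -13/6 - 18 = -121/6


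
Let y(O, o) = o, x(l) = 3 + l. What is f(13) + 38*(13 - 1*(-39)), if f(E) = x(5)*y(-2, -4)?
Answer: 1944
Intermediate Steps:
f(E) = -32 (f(E) = (3 + 5)*(-4) = 8*(-4) = -32)
f(13) + 38*(13 - 1*(-39)) = -32 + 38*(13 - 1*(-39)) = -32 + 38*(13 + 39) = -32 + 38*52 = -32 + 1976 = 1944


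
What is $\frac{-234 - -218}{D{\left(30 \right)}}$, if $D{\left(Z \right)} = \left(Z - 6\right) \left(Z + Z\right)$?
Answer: $- \frac{1}{90} \approx -0.011111$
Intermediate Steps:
$D{\left(Z \right)} = 2 Z \left(-6 + Z\right)$ ($D{\left(Z \right)} = \left(-6 + Z\right) 2 Z = 2 Z \left(-6 + Z\right)$)
$\frac{-234 - -218}{D{\left(30 \right)}} = \frac{-234 - -218}{2 \cdot 30 \left(-6 + 30\right)} = \frac{-234 + 218}{2 \cdot 30 \cdot 24} = - \frac{16}{1440} = \left(-16\right) \frac{1}{1440} = - \frac{1}{90}$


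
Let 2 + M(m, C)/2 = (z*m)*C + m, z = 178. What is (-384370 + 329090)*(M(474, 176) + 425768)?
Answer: -1665346263680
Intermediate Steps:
M(m, C) = -4 + 2*m + 356*C*m (M(m, C) = -4 + 2*((178*m)*C + m) = -4 + 2*(178*C*m + m) = -4 + 2*(m + 178*C*m) = -4 + (2*m + 356*C*m) = -4 + 2*m + 356*C*m)
(-384370 + 329090)*(M(474, 176) + 425768) = (-384370 + 329090)*((-4 + 2*474 + 356*176*474) + 425768) = -55280*((-4 + 948 + 29698944) + 425768) = -55280*(29699888 + 425768) = -55280*30125656 = -1665346263680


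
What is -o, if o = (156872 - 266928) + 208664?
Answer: -98608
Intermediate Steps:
o = 98608 (o = -110056 + 208664 = 98608)
-o = -1*98608 = -98608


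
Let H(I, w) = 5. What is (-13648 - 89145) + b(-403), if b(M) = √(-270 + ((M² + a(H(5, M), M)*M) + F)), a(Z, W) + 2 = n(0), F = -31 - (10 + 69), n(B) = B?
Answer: -102793 + √162835 ≈ -1.0239e+5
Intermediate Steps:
F = -110 (F = -31 - 1*79 = -31 - 79 = -110)
a(Z, W) = -2 (a(Z, W) = -2 + 0 = -2)
b(M) = √(-380 + M² - 2*M) (b(M) = √(-270 + ((M² - 2*M) - 110)) = √(-270 + (-110 + M² - 2*M)) = √(-380 + M² - 2*M))
(-13648 - 89145) + b(-403) = (-13648 - 89145) + √(-380 + (-403)² - 2*(-403)) = -102793 + √(-380 + 162409 + 806) = -102793 + √162835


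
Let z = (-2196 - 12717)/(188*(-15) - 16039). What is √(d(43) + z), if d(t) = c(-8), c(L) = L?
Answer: I*√2564050781/18859 ≈ 2.685*I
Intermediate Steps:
d(t) = -8
z = 14913/18859 (z = -14913/(-2820 - 16039) = -14913/(-18859) = -14913*(-1/18859) = 14913/18859 ≈ 0.79076)
√(d(43) + z) = √(-8 + 14913/18859) = √(-135959/18859) = I*√2564050781/18859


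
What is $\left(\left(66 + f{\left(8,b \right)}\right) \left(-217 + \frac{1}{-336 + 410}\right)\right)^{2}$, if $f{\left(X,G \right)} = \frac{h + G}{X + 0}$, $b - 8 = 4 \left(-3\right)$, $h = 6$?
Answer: $\frac{18105918561025}{87616} \approx 2.0665 \cdot 10^{8}$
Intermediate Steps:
$b = -4$ ($b = 8 + 4 \left(-3\right) = 8 - 12 = -4$)
$f{\left(X,G \right)} = \frac{6 + G}{X}$ ($f{\left(X,G \right)} = \frac{6 + G}{X + 0} = \frac{6 + G}{X}$)
$\left(\left(66 + f{\left(8,b \right)}\right) \left(-217 + \frac{1}{-336 + 410}\right)\right)^{2} = \left(\left(66 + \frac{6 - 4}{8}\right) \left(-217 + \frac{1}{-336 + 410}\right)\right)^{2} = \left(\left(66 + \frac{1}{8} \cdot 2\right) \left(-217 + \frac{1}{74}\right)\right)^{2} = \left(\left(66 + \frac{1}{4}\right) \left(-217 + \frac{1}{74}\right)\right)^{2} = \left(\frac{265}{4} \left(- \frac{16057}{74}\right)\right)^{2} = \left(- \frac{4255105}{296}\right)^{2} = \frac{18105918561025}{87616}$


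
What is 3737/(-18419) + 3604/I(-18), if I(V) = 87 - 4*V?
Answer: 1241281/55257 ≈ 22.464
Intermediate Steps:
I(V) = 87 - 4*V
3737/(-18419) + 3604/I(-18) = 3737/(-18419) + 3604/(87 - 4*(-18)) = 3737*(-1/18419) + 3604/(87 + 72) = -3737/18419 + 3604/159 = -3737/18419 + 3604*(1/159) = -3737/18419 + 68/3 = 1241281/55257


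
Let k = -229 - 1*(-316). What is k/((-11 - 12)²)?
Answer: 87/529 ≈ 0.16446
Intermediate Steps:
k = 87 (k = -229 + 316 = 87)
k/((-11 - 12)²) = 87/((-11 - 12)²) = 87/((-23)²) = 87/529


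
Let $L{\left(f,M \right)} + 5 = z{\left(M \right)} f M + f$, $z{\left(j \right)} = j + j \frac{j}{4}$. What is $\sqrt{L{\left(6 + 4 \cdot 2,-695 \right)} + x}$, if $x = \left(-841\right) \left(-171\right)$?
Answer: $\frac{i \sqrt{4672208570}}{2} \approx 34177.0 i$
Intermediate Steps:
$z{\left(j \right)} = j + \frac{j^{2}}{4}$ ($z{\left(j \right)} = j + j j \frac{1}{4} = j + j \frac{j}{4} = j + \frac{j^{2}}{4}$)
$L{\left(f,M \right)} = -5 + f + \frac{f M^{2} \left(4 + M\right)}{4}$ ($L{\left(f,M \right)} = -5 + \left(\frac{M \left(4 + M\right)}{4} f M + f\right) = -5 + \left(\frac{M f \left(4 + M\right)}{4} M + f\right) = -5 + \left(\frac{f M^{2} \left(4 + M\right)}{4} + f\right) = -5 + \left(f + \frac{f M^{2} \left(4 + M\right)}{4}\right) = -5 + f + \frac{f M^{2} \left(4 + M\right)}{4}$)
$x = 143811$
$\sqrt{L{\left(6 + 4 \cdot 2,-695 \right)} + x} = \sqrt{\left(-5 + \left(6 + 4 \cdot 2\right) + \frac{\left(6 + 4 \cdot 2\right) \left(-695\right)^{2} \left(4 - 695\right)}{4}\right) + 143811} = \sqrt{\left(-5 + \left(6 + 8\right) + \frac{1}{4} \left(6 + 8\right) 483025 \left(-691\right)\right) + 143811} = \sqrt{\left(-5 + 14 + \frac{1}{4} \cdot 14 \cdot 483025 \left(-691\right)\right) + 143811} = \sqrt{\left(-5 + 14 - \frac{2336391925}{2}\right) + 143811} = \sqrt{- \frac{2336391907}{2} + 143811} = \sqrt{- \frac{2336104285}{2}} = \frac{i \sqrt{4672208570}}{2}$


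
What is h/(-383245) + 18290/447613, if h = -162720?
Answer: 15969027682/34309088837 ≈ 0.46545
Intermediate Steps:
h/(-383245) + 18290/447613 = -162720/(-383245) + 18290/447613 = -162720*(-1/383245) + 18290*(1/447613) = 32544/76649 + 18290/447613 = 15969027682/34309088837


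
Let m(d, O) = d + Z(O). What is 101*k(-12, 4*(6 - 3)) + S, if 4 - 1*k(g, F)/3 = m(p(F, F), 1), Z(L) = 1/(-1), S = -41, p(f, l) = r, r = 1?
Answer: 1171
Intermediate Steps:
p(f, l) = 1
Z(L) = -1 (Z(L) = 1*(-1) = -1)
m(d, O) = -1 + d (m(d, O) = d - 1 = -1 + d)
k(g, F) = 12 (k(g, F) = 12 - 3*(-1 + 1) = 12 - 3*0 = 12 + 0 = 12)
101*k(-12, 4*(6 - 3)) + S = 101*12 - 41 = 1212 - 41 = 1171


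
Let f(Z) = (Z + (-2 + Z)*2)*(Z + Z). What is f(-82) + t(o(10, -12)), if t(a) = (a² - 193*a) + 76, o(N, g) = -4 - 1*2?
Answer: 42270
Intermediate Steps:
f(Z) = 2*Z*(-4 + 3*Z) (f(Z) = (Z + (-4 + 2*Z))*(2*Z) = (-4 + 3*Z)*(2*Z) = 2*Z*(-4 + 3*Z))
o(N, g) = -6 (o(N, g) = -4 - 2 = -6)
t(a) = 76 + a² - 193*a
f(-82) + t(o(10, -12)) = 2*(-82)*(-4 + 3*(-82)) + (76 + (-6)² - 193*(-6)) = 2*(-82)*(-4 - 246) + (76 + 36 + 1158) = 2*(-82)*(-250) + 1270 = 41000 + 1270 = 42270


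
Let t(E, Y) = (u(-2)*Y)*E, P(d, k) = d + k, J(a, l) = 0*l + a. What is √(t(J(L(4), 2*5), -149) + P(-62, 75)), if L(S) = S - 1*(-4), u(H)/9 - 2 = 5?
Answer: I*√75083 ≈ 274.01*I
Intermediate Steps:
u(H) = 63 (u(H) = 18 + 9*5 = 18 + 45 = 63)
L(S) = 4 + S (L(S) = S + 4 = 4 + S)
J(a, l) = a (J(a, l) = 0 + a = a)
t(E, Y) = 63*E*Y (t(E, Y) = (63*Y)*E = 63*E*Y)
√(t(J(L(4), 2*5), -149) + P(-62, 75)) = √(63*(4 + 4)*(-149) + (-62 + 75)) = √(63*8*(-149) + 13) = √(-75096 + 13) = √(-75083) = I*√75083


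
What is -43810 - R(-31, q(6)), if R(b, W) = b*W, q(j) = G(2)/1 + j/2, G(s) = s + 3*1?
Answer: -43562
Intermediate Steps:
G(s) = 3 + s (G(s) = s + 3 = 3 + s)
q(j) = 5 + j/2 (q(j) = (3 + 2)/1 + j/2 = 5*1 + j*(½) = 5 + j/2)
R(b, W) = W*b
-43810 - R(-31, q(6)) = -43810 - (5 + (½)*6)*(-31) = -43810 - (5 + 3)*(-31) = -43810 - 8*(-31) = -43810 - 1*(-248) = -43810 + 248 = -43562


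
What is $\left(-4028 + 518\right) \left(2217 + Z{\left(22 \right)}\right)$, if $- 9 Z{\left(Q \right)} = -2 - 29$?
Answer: $-7793760$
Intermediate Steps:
$Z{\left(Q \right)} = \frac{31}{9}$ ($Z{\left(Q \right)} = - \frac{-2 - 29}{9} = \left(- \frac{1}{9}\right) \left(-31\right) = \frac{31}{9}$)
$\left(-4028 + 518\right) \left(2217 + Z{\left(22 \right)}\right) = \left(-4028 + 518\right) \left(2217 + \frac{31}{9}\right) = \left(-3510\right) \frac{19984}{9} = -7793760$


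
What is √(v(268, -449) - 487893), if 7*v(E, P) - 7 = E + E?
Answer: 6*I*√663971/7 ≈ 698.44*I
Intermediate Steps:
v(E, P) = 1 + 2*E/7 (v(E, P) = 1 + (E + E)/7 = 1 + (2*E)/7 = 1 + 2*E/7)
√(v(268, -449) - 487893) = √((1 + (2/7)*268) - 487893) = √((1 + 536/7) - 487893) = √(543/7 - 487893) = √(-3414708/7) = 6*I*√663971/7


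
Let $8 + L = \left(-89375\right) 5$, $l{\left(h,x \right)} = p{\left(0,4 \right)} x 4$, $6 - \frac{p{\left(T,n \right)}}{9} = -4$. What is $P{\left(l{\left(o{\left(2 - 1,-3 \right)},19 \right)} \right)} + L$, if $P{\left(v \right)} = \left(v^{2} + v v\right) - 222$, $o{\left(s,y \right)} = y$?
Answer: $93124095$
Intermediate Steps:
$p{\left(T,n \right)} = 90$ ($p{\left(T,n \right)} = 54 - -36 = 54 + 36 = 90$)
$l{\left(h,x \right)} = 360 x$ ($l{\left(h,x \right)} = 90 x 4 = 360 x$)
$P{\left(v \right)} = -222 + 2 v^{2}$ ($P{\left(v \right)} = \left(v^{2} + v^{2}\right) - 222 = 2 v^{2} - 222 = -222 + 2 v^{2}$)
$L = -446883$ ($L = -8 - 446875 = -446883$)
$P{\left(l{\left(o{\left(2 - 1,-3 \right)},19 \right)} \right)} + L = \left(-222 + 2 \left(360 \cdot 19\right)^{2}\right) - 446883 = \left(-222 + 2 \cdot 6840^{2}\right) - 446883 = \left(-222 + 2 \cdot 46785600\right) - 446883 = \left(-222 + 93571200\right) - 446883 = 93570978 - 446883 = 93124095$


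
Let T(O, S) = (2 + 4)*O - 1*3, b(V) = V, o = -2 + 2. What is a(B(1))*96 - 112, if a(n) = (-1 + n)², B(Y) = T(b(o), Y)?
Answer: 1424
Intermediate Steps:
o = 0
T(O, S) = -3 + 6*O (T(O, S) = 6*O - 3 = -3 + 6*O)
B(Y) = -3 (B(Y) = -3 + 6*0 = -3 + 0 = -3)
a(B(1))*96 - 112 = (-1 - 3)²*96 - 112 = (-4)²*96 - 112 = 16*96 - 112 = 1536 - 112 = 1424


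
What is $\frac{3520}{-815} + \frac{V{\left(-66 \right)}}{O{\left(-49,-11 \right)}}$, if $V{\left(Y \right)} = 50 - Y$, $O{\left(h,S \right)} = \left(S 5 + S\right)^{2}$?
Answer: $- \frac{761929}{177507} \approx -4.2924$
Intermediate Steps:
$O{\left(h,S \right)} = 36 S^{2}$ ($O{\left(h,S \right)} = \left(5 S + S\right)^{2} = \left(6 S\right)^{2} = 36 S^{2}$)
$\frac{3520}{-815} + \frac{V{\left(-66 \right)}}{O{\left(-49,-11 \right)}} = \frac{3520}{-815} + \frac{50 - -66}{36 \left(-11\right)^{2}} = 3520 \left(- \frac{1}{815}\right) + \frac{50 + 66}{36 \cdot 121} = - \frac{704}{163} + \frac{116}{4356} = - \frac{704}{163} + 116 \cdot \frac{1}{4356} = - \frac{704}{163} + \frac{29}{1089} = - \frac{761929}{177507}$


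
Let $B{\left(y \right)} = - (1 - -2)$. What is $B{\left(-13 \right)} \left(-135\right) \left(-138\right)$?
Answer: $-55890$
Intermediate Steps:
$B{\left(y \right)} = -3$ ($B{\left(y \right)} = - (1 + 2) = \left(-1\right) 3 = -3$)
$B{\left(-13 \right)} \left(-135\right) \left(-138\right) = \left(-3\right) \left(-135\right) \left(-138\right) = 405 \left(-138\right) = -55890$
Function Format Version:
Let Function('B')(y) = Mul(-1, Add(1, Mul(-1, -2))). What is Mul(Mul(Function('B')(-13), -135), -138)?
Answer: -55890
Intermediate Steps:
Function('B')(y) = -3 (Function('B')(y) = Mul(-1, Add(1, 2)) = Mul(-1, 3) = -3)
Mul(Mul(Function('B')(-13), -135), -138) = Mul(Mul(-3, -135), -138) = Mul(405, -138) = -55890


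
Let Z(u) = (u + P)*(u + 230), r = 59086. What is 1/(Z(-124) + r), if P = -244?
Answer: 1/20078 ≈ 4.9806e-5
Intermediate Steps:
Z(u) = (-244 + u)*(230 + u) (Z(u) = (u - 244)*(u + 230) = (-244 + u)*(230 + u))
1/(Z(-124) + r) = 1/((-56120 + (-124)² - 14*(-124)) + 59086) = 1/((-56120 + 15376 + 1736) + 59086) = 1/(-39008 + 59086) = 1/20078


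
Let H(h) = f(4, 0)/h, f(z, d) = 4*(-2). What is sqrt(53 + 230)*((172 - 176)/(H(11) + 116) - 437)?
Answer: -138540*sqrt(283)/317 ≈ -7352.1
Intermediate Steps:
f(z, d) = -8
H(h) = -8/h
sqrt(53 + 230)*((172 - 176)/(H(11) + 116) - 437) = sqrt(53 + 230)*((172 - 176)/(-8/11 + 116) - 437) = sqrt(283)*(-4/(-8*1/11 + 116) - 437) = sqrt(283)*(-4/(-8/11 + 116) - 437) = sqrt(283)*(-4/1268/11 - 437) = sqrt(283)*(-4*11/1268 - 437) = sqrt(283)*(-11/317 - 437) = sqrt(283)*(-138540/317) = -138540*sqrt(283)/317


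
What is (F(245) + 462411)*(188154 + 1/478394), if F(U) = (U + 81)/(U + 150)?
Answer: 16440885586624082267/188965630 ≈ 8.7005e+10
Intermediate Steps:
F(U) = (81 + U)/(150 + U)
(F(245) + 462411)*(188154 + 1/478394) = ((81 + 245)/(150 + 245) + 462411)*(188154 + 1/478394) = (326/395 + 462411)*(188154 + 1/478394) = ((1/395)*326 + 462411)*(90011744677/478394) = (326/395 + 462411)*(90011744677/478394) = (182652671/395)*(90011744677/478394) = 16440885586624082267/188965630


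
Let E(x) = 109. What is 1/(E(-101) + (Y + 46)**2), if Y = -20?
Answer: 1/785 ≈ 0.0012739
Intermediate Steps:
1/(E(-101) + (Y + 46)**2) = 1/(109 + (-20 + 46)**2) = 1/(109 + 26**2) = 1/(109 + 676) = 1/785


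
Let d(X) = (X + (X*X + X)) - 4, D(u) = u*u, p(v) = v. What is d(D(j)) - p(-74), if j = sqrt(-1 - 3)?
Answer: 78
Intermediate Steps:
j = 2*I (j = sqrt(-4) = 2*I ≈ 2.0*I)
D(u) = u**2
d(X) = -4 + X**2 + 2*X (d(X) = (X + (X**2 + X)) - 4 = (X + (X + X**2)) - 4 = (X**2 + 2*X) - 4 = -4 + X**2 + 2*X)
d(D(j)) - p(-74) = (-4 + ((2*I)**2)**2 + 2*(2*I)**2) - 1*(-74) = (-4 + (-4)**2 + 2*(-4)) + 74 = (-4 + 16 - 8) + 74 = 4 + 74 = 78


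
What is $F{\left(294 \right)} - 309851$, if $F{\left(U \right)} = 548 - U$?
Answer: $-309597$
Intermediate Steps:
$F{\left(294 \right)} - 309851 = \left(548 - 294\right) - 309851 = 254 - 309851 = -309597$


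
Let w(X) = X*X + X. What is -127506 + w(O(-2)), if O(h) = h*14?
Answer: -126750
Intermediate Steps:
O(h) = 14*h
w(X) = X + X² (w(X) = X² + X = X + X²)
-127506 + w(O(-2)) = -127506 + (14*(-2))*(1 + 14*(-2)) = -127506 - 28*(1 - 28) = -127506 - 28*(-27) = -127506 + 756 = -126750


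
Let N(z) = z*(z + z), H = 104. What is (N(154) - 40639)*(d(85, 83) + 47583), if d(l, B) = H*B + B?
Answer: 382432314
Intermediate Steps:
N(z) = 2*z² (N(z) = z*(2*z) = 2*z²)
d(l, B) = 105*B (d(l, B) = 104*B + B = 105*B)
(N(154) - 40639)*(d(85, 83) + 47583) = (2*154² - 40639)*(105*83 + 47583) = (2*23716 - 40639)*(8715 + 47583) = (47432 - 40639)*56298 = 6793*56298 = 382432314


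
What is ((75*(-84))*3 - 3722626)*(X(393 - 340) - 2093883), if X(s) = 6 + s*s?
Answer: 7823785289768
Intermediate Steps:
X(s) = 6 + s²
((75*(-84))*3 - 3722626)*(X(393 - 340) - 2093883) = ((75*(-84))*3 - 3722626)*((6 + (393 - 340)²) - 2093883) = (-6300*3 - 3722626)*((6 + 53²) - 2093883) = (-18900 - 3722626)*((6 + 2809) - 2093883) = -3741526*(2815 - 2093883) = -3741526*(-2091068) = 7823785289768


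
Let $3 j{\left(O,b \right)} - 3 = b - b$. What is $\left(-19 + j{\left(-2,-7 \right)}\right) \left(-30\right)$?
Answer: $540$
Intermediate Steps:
$j{\left(O,b \right)} = 1$ ($j{\left(O,b \right)} = 1 + \frac{b - b}{3} = 1 + \frac{1}{3} \cdot 0 = 1 + 0 = 1$)
$\left(-19 + j{\left(-2,-7 \right)}\right) \left(-30\right) = \left(-19 + 1\right) \left(-30\right) = \left(-18\right) \left(-30\right) = 540$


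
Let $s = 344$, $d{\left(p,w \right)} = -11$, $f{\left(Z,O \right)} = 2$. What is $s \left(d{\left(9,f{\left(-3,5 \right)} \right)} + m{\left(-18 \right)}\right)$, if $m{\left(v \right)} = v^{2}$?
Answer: $107672$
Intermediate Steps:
$s \left(d{\left(9,f{\left(-3,5 \right)} \right)} + m{\left(-18 \right)}\right) = 344 \left(-11 + \left(-18\right)^{2}\right) = 344 \left(-11 + 324\right) = 344 \cdot 313 = 107672$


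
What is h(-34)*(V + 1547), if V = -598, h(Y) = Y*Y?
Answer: 1097044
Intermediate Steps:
h(Y) = Y**2
h(-34)*(V + 1547) = (-34)**2*(-598 + 1547) = 1156*949 = 1097044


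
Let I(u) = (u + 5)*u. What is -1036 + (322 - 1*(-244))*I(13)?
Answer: 131408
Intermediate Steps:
I(u) = u*(5 + u) (I(u) = (5 + u)*u = u*(5 + u))
-1036 + (322 - 1*(-244))*I(13) = -1036 + (322 - 1*(-244))*(13*(5 + 13)) = -1036 + (322 + 244)*(13*18) = -1036 + 566*234 = -1036 + 132444 = 131408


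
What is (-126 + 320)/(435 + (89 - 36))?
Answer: 97/244 ≈ 0.39754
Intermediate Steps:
(-126 + 320)/(435 + (89 - 36)) = 194/(435 + 53) = 194/488 = 194*(1/488) = 97/244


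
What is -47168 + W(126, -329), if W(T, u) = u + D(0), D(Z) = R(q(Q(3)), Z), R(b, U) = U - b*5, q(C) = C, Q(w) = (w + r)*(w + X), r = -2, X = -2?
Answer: -47502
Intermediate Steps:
Q(w) = (-2 + w)² (Q(w) = (w - 2)*(w - 2) = (-2 + w)*(-2 + w) = (-2 + w)²)
R(b, U) = U - 5*b
D(Z) = -5 + Z (D(Z) = Z - 5*(4 + 3² - 4*3) = Z - 5*(4 + 9 - 12) = Z - 5*1 = Z - 5 = -5 + Z)
W(T, u) = -5 + u (W(T, u) = u + (-5 + 0) = u - 5 = -5 + u)
-47168 + W(126, -329) = -47168 + (-5 - 329) = -47168 - 334 = -47502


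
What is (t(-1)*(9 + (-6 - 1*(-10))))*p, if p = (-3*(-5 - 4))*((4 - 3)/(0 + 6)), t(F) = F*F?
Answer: 117/2 ≈ 58.500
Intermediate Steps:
t(F) = F²
p = 9/2 (p = (-3*(-9))*(1/6) = 27*(1*(⅙)) = 27*(⅙) = 9/2 ≈ 4.5000)
(t(-1)*(9 + (-6 - 1*(-10))))*p = ((-1)²*(9 + (-6 - 1*(-10))))*(9/2) = (1*(9 + (-6 + 10)))*(9/2) = (1*(9 + 4))*(9/2) = (1*13)*(9/2) = 13*(9/2) = 117/2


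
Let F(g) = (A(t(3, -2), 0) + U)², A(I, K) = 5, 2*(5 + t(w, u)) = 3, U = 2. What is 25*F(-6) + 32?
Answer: 1257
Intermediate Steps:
t(w, u) = -7/2 (t(w, u) = -5 + (½)*3 = -5 + 3/2 = -7/2)
F(g) = 49 (F(g) = (5 + 2)² = 7² = 49)
25*F(-6) + 32 = 25*49 + 32 = 1225 + 32 = 1257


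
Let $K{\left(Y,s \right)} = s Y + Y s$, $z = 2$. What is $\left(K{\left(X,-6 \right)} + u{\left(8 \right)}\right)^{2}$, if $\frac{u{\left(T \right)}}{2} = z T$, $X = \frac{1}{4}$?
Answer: $841$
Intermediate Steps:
$X = \frac{1}{4} \approx 0.25$
$u{\left(T \right)} = 4 T$ ($u{\left(T \right)} = 2 \cdot 2 T = 4 T$)
$K{\left(Y,s \right)} = 2 Y s$ ($K{\left(Y,s \right)} = Y s + Y s = 2 Y s$)
$\left(K{\left(X,-6 \right)} + u{\left(8 \right)}\right)^{2} = \left(2 \cdot \frac{1}{4} \left(-6\right) + 4 \cdot 8\right)^{2} = \left(-3 + 32\right)^{2} = 29^{2} = 841$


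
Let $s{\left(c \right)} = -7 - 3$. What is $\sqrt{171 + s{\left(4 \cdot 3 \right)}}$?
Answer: $\sqrt{161} \approx 12.689$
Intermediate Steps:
$s{\left(c \right)} = -10$ ($s{\left(c \right)} = -7 - 3 = -10$)
$\sqrt{171 + s{\left(4 \cdot 3 \right)}} = \sqrt{171 - 10} = \sqrt{161}$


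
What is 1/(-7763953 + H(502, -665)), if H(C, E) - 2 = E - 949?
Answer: -1/7765565 ≈ -1.2877e-7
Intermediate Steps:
H(C, E) = -947 + E (H(C, E) = 2 + (E - 949) = 2 + (-949 + E) = -947 + E)
1/(-7763953 + H(502, -665)) = 1/(-7763953 + (-947 - 665)) = 1/(-7763953 - 1612) = 1/(-7765565) = -1/7765565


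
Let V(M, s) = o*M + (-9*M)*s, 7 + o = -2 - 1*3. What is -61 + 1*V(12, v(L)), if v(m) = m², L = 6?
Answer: -4093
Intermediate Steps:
o = -12 (o = -7 + (-2 - 1*3) = -7 + (-2 - 3) = -7 - 5 = -12)
V(M, s) = -12*M - 9*M*s (V(M, s) = -12*M + (-9*M)*s = -12*M - 9*M*s)
-61 + 1*V(12, v(L)) = -61 + 1*(-3*12*(4 + 3*6²)) = -61 + 1*(-3*12*(4 + 3*36)) = -61 + 1*(-3*12*(4 + 108)) = -61 + 1*(-3*12*112) = -61 + 1*(-4032) = -61 - 4032 = -4093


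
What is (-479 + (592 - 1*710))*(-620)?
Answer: 370140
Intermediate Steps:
(-479 + (592 - 1*710))*(-620) = (-479 + (592 - 710))*(-620) = (-479 - 118)*(-620) = -597*(-620) = 370140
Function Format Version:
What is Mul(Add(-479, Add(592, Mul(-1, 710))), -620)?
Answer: 370140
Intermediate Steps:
Mul(Add(-479, Add(592, Mul(-1, 710))), -620) = Mul(Add(-479, Add(592, -710)), -620) = Mul(Add(-479, -118), -620) = Mul(-597, -620) = 370140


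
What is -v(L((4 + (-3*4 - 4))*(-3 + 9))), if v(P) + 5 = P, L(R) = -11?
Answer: 16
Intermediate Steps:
v(P) = -5 + P
-v(L((4 + (-3*4 - 4))*(-3 + 9))) = -(-5 - 11) = -1*(-16) = 16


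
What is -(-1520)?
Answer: 1520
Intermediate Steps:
-(-1520) = -8*(-190) = 1520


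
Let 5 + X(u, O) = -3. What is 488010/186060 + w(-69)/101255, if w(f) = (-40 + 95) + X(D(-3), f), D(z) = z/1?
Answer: 235343797/89711930 ≈ 2.6233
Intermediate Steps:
D(z) = z (D(z) = z*1 = z)
X(u, O) = -8 (X(u, O) = -5 - 3 = -8)
w(f) = 47 (w(f) = (-40 + 95) - 8 = 55 - 8 = 47)
488010/186060 + w(-69)/101255 = 488010/186060 + 47/101255 = 488010*(1/186060) + 47*(1/101255) = 16267/6202 + 47/101255 = 235343797/89711930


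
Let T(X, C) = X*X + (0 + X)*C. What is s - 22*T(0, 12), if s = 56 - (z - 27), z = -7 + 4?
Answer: 86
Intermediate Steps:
z = -3
T(X, C) = X² + C*X (T(X, C) = X² + X*C = X² + C*X)
s = 86 (s = 56 - (-3 - 27) = 56 - 1*(-30) = 56 + 30 = 86)
s - 22*T(0, 12) = 86 - 0*(12 + 0) = 86 - 0*12 = 86 - 22*0 = 86 + 0 = 86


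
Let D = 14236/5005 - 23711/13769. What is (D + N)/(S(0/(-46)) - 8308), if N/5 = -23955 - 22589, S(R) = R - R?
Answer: 2291078952353/81790889180 ≈ 28.011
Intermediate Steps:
S(R) = 0
D = 11048847/9844835 (D = 14236*(1/5005) - 23711*1/13769 = 14236/5005 - 23711/13769 = 11048847/9844835 ≈ 1.1223)
N = -232720 (N = 5*(-23955 - 22589) = 5*(-46544) = -232720)
(D + N)/(S(0/(-46)) - 8308) = (11048847/9844835 - 232720)/(0 - 8308) = -2291078952353/9844835/(-8308) = -2291078952353/9844835*(-1/8308) = 2291078952353/81790889180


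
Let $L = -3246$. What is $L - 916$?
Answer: $-4162$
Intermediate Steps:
$L - 916 = -3246 - 916 = -4162$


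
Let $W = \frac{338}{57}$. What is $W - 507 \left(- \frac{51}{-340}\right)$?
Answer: $- \frac{79937}{1140} \approx -70.12$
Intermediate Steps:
$W = \frac{338}{57}$ ($W = 338 \cdot \frac{1}{57} = \frac{338}{57} \approx 5.9298$)
$W - 507 \left(- \frac{51}{-340}\right) = \frac{338}{57} - 507 \left(- \frac{51}{-340}\right) = \frac{338}{57} - 507 \left(\left(-51\right) \left(- \frac{1}{340}\right)\right) = \frac{338}{57} - \frac{1521}{20} = - \frac{79937}{1140}$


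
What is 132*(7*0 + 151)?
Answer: 19932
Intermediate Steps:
132*(7*0 + 151) = 132*(0 + 151) = 132*151 = 19932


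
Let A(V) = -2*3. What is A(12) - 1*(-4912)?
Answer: 4906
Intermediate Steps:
A(V) = -6
A(12) - 1*(-4912) = -6 - 1*(-4912) = -6 + 4912 = 4906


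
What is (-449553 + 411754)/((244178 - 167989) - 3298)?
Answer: -37799/72891 ≈ -0.51857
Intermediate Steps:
(-449553 + 411754)/((244178 - 167989) - 3298) = -37799/(76189 - 3298) = -37799/72891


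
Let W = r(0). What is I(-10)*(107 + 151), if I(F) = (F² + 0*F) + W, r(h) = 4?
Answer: 26832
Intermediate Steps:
W = 4
I(F) = 4 + F² (I(F) = (F² + 0*F) + 4 = (F² + 0) + 4 = F² + 4 = 4 + F²)
I(-10)*(107 + 151) = (4 + (-10)²)*(107 + 151) = (4 + 100)*258 = 104*258 = 26832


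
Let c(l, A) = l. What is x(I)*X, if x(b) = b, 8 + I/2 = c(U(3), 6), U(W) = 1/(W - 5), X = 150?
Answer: -2550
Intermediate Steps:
U(W) = 1/(-5 + W)
I = -17 (I = -16 + 2/(-5 + 3) = -16 + 2/(-2) = -16 + 2*(-½) = -16 - 1 = -17)
x(I)*X = -17*150 = -2550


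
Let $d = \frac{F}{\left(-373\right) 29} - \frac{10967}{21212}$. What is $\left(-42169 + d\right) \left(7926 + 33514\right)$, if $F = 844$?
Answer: $- \frac{100241517841189480}{57362551} \approx -1.7475 \cdot 10^{9}$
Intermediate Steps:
$d = - \frac{136532967}{229450204}$ ($d = \frac{844}{\left(-373\right) 29} - \frac{10967}{21212} = \frac{844}{-10817} - \frac{10967}{21212} = 844 \left(- \frac{1}{10817}\right) - \frac{10967}{21212} = - \frac{844}{10817} - \frac{10967}{21212} = - \frac{136532967}{229450204} \approx -0.59504$)
$\left(-42169 + d\right) \left(7926 + 33514\right) = \left(-42169 - \frac{136532967}{229450204}\right) \left(7926 + 33514\right) = \left(- \frac{9675822185443}{229450204}\right) 41440 = - \frac{100241517841189480}{57362551}$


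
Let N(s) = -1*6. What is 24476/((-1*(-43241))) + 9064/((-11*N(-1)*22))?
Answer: 883214/129723 ≈ 6.8085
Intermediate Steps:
N(s) = -6
24476/((-1*(-43241))) + 9064/((-11*N(-1)*22)) = 24476/((-1*(-43241))) + 9064/((-11*(-6)*22)) = 24476/43241 + 9064/((66*22)) = 24476*(1/43241) + 9064/1452 = 24476/43241 + 9064*(1/1452) = 24476/43241 + 206/33 = 883214/129723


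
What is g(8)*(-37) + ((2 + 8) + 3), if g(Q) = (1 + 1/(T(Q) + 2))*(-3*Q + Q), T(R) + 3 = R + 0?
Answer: 4827/7 ≈ 689.57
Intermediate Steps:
T(R) = -3 + R (T(R) = -3 + (R + 0) = -3 + R)
g(Q) = -2*Q*(1 + 1/(-1 + Q)) (g(Q) = (1 + 1/((-3 + Q) + 2))*(-3*Q + Q) = (1 + 1/(-1 + Q))*(-2*Q) = -2*Q*(1 + 1/(-1 + Q)))
g(8)*(-37) + ((2 + 8) + 3) = -2*8²/(-1 + 8)*(-37) + ((2 + 8) + 3) = -2*64/7*(-37) + (10 + 3) = -2*64*⅐*(-37) + 13 = -128/7*(-37) + 13 = 4736/7 + 13 = 4827/7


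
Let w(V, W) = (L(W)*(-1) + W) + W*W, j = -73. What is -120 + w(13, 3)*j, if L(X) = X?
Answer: -777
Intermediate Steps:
w(V, W) = W² (w(V, W) = (W*(-1) + W) + W*W = (-W + W) + W² = 0 + W² = W²)
-120 + w(13, 3)*j = -120 + 3²*(-73) = -120 + 9*(-73) = -120 - 657 = -777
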